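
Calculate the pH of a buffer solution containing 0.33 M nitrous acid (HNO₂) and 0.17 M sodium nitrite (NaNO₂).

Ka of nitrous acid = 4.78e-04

pKa = -log(4.78e-04) = 3.32. pH = pKa + log([A⁻]/[HA]) = 3.32 + log(0.17/0.33)

pH = 3.03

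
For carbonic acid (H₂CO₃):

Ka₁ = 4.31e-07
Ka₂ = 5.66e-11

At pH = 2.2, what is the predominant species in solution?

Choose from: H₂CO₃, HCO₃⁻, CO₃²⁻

pKa₁ = 6.37, pKa₂ = 10.25. For a polyprotic acid the predominant species crosses at each pKa: below pKa_n the protonated form dominates, above it the deprotonated form does. At pH = 2.2, the predominant species is H₂CO₃.

H₂CO₃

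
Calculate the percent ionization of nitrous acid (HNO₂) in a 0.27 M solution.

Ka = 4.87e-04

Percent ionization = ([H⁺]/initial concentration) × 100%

Using Ka equilibrium: x² + Ka×x - Ka×C = 0. Solving: [H⁺] = 1.1226e-02. Percent = (1.1226e-02/0.27) × 100

Percent ionization = 4.16%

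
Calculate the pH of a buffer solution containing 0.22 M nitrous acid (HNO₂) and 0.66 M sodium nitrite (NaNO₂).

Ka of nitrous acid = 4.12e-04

pKa = -log(4.12e-04) = 3.39. pH = pKa + log([A⁻]/[HA]) = 3.39 + log(0.66/0.22)

pH = 3.86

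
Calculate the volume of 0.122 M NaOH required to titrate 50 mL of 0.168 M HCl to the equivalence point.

At equivalence: moles acid = moles base. moles HCl = 0.168 × 50/1000 = 0.0084 mol. V_base = moles / 0.122 × 1000 = 68.9 mL.

V_{base} = 68.9 mL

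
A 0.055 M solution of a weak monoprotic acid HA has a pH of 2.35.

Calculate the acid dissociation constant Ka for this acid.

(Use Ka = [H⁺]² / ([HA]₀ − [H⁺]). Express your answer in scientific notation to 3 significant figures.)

[H⁺] = 10^(−pH) = 10^(−2.35) = 4.467e-03 M. For HA ⇌ H⁺ + A⁻, Ka = [H⁺][A⁻]/[HA] = [H⁺]² / ([HA]₀ − [H⁺]) = (4.467e-03)² / (0.055 − 4.467e-03) = 3.95e-04.

K_a = 3.95e-04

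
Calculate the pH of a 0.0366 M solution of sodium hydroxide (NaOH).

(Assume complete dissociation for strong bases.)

[OH⁻] = 0.0366 M for strong base. pOH = -log[OH⁻] = 1.44, pH = 14 - pOH

pH = 12.56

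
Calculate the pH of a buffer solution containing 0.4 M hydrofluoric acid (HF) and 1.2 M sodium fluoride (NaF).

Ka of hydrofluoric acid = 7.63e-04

pKa = -log(7.63e-04) = 3.12. pH = pKa + log([A⁻]/[HA]) = 3.12 + log(1.2/0.4)

pH = 3.59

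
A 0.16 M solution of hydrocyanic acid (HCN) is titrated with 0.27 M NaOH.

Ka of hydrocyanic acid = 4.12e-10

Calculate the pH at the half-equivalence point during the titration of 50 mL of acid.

At half-equivalence [HA] = [A⁻], so Henderson-Hasselbalch gives pH = pKa = -log(4.12e-10) = 9.39.

pH = pKa = 9.39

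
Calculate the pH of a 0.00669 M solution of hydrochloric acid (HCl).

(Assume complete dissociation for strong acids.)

[H⁺] = 0.00669 M for strong acid. pH = -log[H⁺] = -log(0.00669)

pH = 2.17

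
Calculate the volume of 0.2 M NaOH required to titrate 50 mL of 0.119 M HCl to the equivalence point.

At equivalence: moles acid = moles base. moles HCl = 0.119 × 50/1000 = 0.00595 mol. V_base = moles / 0.2 × 1000 = 29.7 mL.

V_{base} = 29.7 mL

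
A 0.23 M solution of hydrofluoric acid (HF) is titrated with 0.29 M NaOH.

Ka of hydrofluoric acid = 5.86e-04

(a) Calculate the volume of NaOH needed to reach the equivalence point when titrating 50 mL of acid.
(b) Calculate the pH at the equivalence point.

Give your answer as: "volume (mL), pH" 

moles acid = 0.23 × 50/1000 = 0.0115 mol; V_base = moles/0.29 × 1000 = 39.7 mL. At equivalence only the conjugate base is present: [A⁻] = 0.0115/0.090 = 1.2827e-01 M. Kb = Kw/Ka = 1.71e-11; [OH⁻] = √(Kb × [A⁻]) = 1.4795e-06; pOH = 5.83; pH = 14 - pOH = 8.17.

V = 39.7 mL, pH = 8.17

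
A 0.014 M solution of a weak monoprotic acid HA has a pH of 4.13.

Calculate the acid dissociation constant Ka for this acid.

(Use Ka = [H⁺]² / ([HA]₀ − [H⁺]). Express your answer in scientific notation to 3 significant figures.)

[H⁺] = 10^(−pH) = 10^(−4.13) = 7.413e-05 M. For HA ⇌ H⁺ + A⁻, Ka = [H⁺][A⁻]/[HA] = [H⁺]² / ([HA]₀ − [H⁺]) = (7.413e-05)² / (0.014 − 7.413e-05) = 3.95e-07.

K_a = 3.95e-07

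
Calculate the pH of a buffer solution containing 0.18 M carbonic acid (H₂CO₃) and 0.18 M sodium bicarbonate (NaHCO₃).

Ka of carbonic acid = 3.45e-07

pKa = -log(3.45e-07) = 6.46. pH = pKa + log([A⁻]/[HA]) = 6.46 + log(0.18/0.18)

pH = 6.46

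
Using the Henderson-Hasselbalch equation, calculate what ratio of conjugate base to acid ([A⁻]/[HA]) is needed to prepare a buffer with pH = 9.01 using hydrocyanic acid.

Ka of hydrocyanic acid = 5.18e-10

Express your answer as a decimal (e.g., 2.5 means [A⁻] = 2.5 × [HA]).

pKa = -log(5.18e-10) = 9.2857. pH = pKa + log([A⁻]/[HA]), so log([A⁻]/[HA]) = pH − pKa = 9.01 − 9.2857 = -0.2757. [A⁻]/[HA] = 10^(-0.2757) = 0.530

[A⁻]/[HA] = 0.530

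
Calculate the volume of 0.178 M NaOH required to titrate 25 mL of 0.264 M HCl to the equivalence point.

At equivalence: moles acid = moles base. moles HCl = 0.264 × 25/1000 = 0.0066 mol. V_base = moles / 0.178 × 1000 = 37.1 mL.

V_{base} = 37.1 mL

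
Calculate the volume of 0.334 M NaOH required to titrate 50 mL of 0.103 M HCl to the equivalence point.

At equivalence: moles acid = moles base. moles HCl = 0.103 × 50/1000 = 0.00515 mol. V_base = moles / 0.334 × 1000 = 15.4 mL.

V_{base} = 15.4 mL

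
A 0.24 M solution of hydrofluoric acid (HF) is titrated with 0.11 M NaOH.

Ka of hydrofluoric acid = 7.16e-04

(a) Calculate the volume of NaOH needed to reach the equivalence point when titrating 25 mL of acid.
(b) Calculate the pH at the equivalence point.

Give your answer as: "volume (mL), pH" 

moles acid = 0.24 × 25/1000 = 0.006 mol; V_base = moles/0.11 × 1000 = 54.5 mL. At equivalence only the conjugate base is present: [A⁻] = 0.006/0.080 = 7.5429e-02 M. Kb = Kw/Ka = 1.40e-11; [OH⁻] = √(Kb × [A⁻]) = 1.0264e-06; pOH = 5.99; pH = 14 - pOH = 8.01.

V = 54.5 mL, pH = 8.01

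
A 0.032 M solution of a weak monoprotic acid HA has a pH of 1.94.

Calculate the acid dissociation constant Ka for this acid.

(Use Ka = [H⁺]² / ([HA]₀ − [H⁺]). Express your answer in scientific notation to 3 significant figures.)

[H⁺] = 10^(−pH) = 10^(−1.94) = 1.148e-02 M. For HA ⇌ H⁺ + A⁻, Ka = [H⁺][A⁻]/[HA] = [H⁺]² / ([HA]₀ − [H⁺]) = (1.148e-02)² / (0.032 − 1.148e-02) = 6.42e-03.

K_a = 6.42e-03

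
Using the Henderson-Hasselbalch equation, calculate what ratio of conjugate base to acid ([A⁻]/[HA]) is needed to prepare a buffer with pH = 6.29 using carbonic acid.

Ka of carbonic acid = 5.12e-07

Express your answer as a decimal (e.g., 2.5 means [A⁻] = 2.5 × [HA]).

pKa = -log(5.12e-07) = 6.2907. pH = pKa + log([A⁻]/[HA]), so log([A⁻]/[HA]) = pH − pKa = 6.29 − 6.2907 = -0.0007. [A⁻]/[HA] = 10^(-0.0007) = 0.998

[A⁻]/[HA] = 0.998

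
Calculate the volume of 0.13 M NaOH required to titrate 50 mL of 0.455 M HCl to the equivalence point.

At equivalence: moles acid = moles base. moles HCl = 0.455 × 50/1000 = 0.02275 mol. V_base = moles / 0.13 × 1000 = 175.0 mL.

V_{base} = 175.0 mL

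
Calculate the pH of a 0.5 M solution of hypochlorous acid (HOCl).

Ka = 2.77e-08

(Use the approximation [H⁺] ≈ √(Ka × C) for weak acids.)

[H⁺] = √(Ka × C) = √(2.77e-08 × 0.5) = 1.1769e-04. pH = -log(1.1769e-04)

pH = 3.93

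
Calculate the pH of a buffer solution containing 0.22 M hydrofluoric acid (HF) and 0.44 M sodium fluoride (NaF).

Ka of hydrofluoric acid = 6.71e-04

pKa = -log(6.71e-04) = 3.17. pH = pKa + log([A⁻]/[HA]) = 3.17 + log(0.44/0.22)

pH = 3.47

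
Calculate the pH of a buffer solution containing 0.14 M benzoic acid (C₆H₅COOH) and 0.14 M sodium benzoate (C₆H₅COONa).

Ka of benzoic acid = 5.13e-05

pKa = -log(5.13e-05) = 4.29. pH = pKa + log([A⁻]/[HA]) = 4.29 + log(0.14/0.14)

pH = 4.29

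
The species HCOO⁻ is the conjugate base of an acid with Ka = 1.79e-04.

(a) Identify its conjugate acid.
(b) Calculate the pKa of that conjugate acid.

(a) The conjugate acid is formed by adding one H⁺ to HCOO⁻, giving HCOOH. (b) pKa = -log(Ka) = -log(1.79e-04) = 3.75.

Conjugate acid: HCOOH; pK_a = 3.75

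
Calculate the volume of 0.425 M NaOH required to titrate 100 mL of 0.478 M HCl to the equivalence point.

At equivalence: moles acid = moles base. moles HCl = 0.478 × 100/1000 = 0.0478 mol. V_base = moles / 0.425 × 1000 = 112.5 mL.

V_{base} = 112.5 mL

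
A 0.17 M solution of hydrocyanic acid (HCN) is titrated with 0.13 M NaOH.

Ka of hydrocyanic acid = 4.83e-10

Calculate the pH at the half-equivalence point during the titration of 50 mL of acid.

At half-equivalence [HA] = [A⁻], so Henderson-Hasselbalch gives pH = pKa = -log(4.83e-10) = 9.32.

pH = pKa = 9.32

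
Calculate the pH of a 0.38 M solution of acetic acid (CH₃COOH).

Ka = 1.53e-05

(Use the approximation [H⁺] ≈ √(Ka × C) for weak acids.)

[H⁺] = √(Ka × C) = √(1.53e-05 × 0.38) = 2.4112e-03. pH = -log(2.4112e-03)

pH = 2.62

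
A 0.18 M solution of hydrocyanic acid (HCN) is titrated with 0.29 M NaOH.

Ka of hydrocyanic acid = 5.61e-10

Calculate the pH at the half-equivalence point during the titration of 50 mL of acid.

At half-equivalence [HA] = [A⁻], so Henderson-Hasselbalch gives pH = pKa = -log(5.61e-10) = 9.25.

pH = pKa = 9.25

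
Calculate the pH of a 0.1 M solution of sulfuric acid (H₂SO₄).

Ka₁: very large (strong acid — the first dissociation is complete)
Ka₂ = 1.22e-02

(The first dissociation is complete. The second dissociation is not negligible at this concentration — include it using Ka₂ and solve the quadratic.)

First dissociation is complete: [H⁺]₀ = [HSO₄⁻]₀ = C = 0.1 M. Second dissociation HSO₄⁻ ⇌ H⁺ + SO₄²⁻: let x = [SO₄²⁻]. Ka₂ = (C + x)·x / (C − x) = 1.22e-02 → x² + (C + Ka₂)·x − Ka₂·C = 0 → x² + 0.11220·x − 1.220e-03 = 0. x = (−0.11220 + √(0.11220² + 4 × 1.220e-03)) / 2 = 9.9849e-03 M. [H⁺] = C + x = 0.1 + 9.9849e-03 = 1.0998e-01 M. pH = -log(1.0998e-01) = 0.96.

pH = 0.96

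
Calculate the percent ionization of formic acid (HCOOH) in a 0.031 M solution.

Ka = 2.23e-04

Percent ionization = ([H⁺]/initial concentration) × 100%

Using Ka equilibrium: x² + Ka×x - Ka×C = 0. Solving: [H⁺] = 2.5201e-03. Percent = (2.5201e-03/0.031) × 100

Percent ionization = 8.13%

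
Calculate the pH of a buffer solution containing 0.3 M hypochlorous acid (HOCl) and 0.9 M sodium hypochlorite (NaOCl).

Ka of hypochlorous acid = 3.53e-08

pKa = -log(3.53e-08) = 7.45. pH = pKa + log([A⁻]/[HA]) = 7.45 + log(0.9/0.3)

pH = 7.93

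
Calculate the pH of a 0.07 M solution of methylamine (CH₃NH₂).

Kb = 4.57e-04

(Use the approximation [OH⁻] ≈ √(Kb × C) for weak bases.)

[OH⁻] = √(Kb × C) = √(4.57e-04 × 0.07) = 5.6560e-03. pOH = 2.25, pH = 14 - pOH

pH = 11.75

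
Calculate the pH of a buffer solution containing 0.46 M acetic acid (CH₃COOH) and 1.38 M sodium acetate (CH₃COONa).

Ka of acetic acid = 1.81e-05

pKa = -log(1.81e-05) = 4.74. pH = pKa + log([A⁻]/[HA]) = 4.74 + log(1.38/0.46)

pH = 5.22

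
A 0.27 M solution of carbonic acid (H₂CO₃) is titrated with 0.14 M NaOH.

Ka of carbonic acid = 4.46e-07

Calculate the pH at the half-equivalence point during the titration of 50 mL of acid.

At half-equivalence [HA] = [A⁻], so Henderson-Hasselbalch gives pH = pKa = -log(4.46e-07) = 6.35.

pH = pKa = 6.35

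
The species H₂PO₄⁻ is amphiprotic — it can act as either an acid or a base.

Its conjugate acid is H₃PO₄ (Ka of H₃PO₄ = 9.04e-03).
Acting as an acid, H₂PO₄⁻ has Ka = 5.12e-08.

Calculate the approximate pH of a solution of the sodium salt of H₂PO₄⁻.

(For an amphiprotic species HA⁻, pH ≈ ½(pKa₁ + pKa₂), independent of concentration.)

pKa₁ = -log(9.04e-03) = 2.04; pKa₂ = -log(5.12e-08) = 7.29. For an amphiprotic species, pH ≈ ½(pKa₁ + pKa₂) = ½(2.04 + 7.29) = 4.67.

pH = 4.67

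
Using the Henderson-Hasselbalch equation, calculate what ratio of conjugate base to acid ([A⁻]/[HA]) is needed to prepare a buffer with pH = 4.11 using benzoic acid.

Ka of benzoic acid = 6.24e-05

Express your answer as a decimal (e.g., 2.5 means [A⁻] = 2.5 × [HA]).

pKa = -log(6.24e-05) = 4.2048. pH = pKa + log([A⁻]/[HA]), so log([A⁻]/[HA]) = pH − pKa = 4.11 − 4.2048 = -0.0948. [A⁻]/[HA] = 10^(-0.0948) = 0.804

[A⁻]/[HA] = 0.804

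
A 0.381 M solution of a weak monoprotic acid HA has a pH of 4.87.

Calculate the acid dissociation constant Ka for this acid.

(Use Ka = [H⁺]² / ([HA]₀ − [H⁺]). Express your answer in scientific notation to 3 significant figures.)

[H⁺] = 10^(−pH) = 10^(−4.87) = 1.349e-05 M. For HA ⇌ H⁺ + A⁻, Ka = [H⁺][A⁻]/[HA] = [H⁺]² / ([HA]₀ − [H⁺]) = (1.349e-05)² / (0.381 − 1.349e-05) = 4.78e-10.

K_a = 4.78e-10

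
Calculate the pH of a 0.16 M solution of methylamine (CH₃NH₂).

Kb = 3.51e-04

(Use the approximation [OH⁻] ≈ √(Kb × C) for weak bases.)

[OH⁻] = √(Kb × C) = √(3.51e-04 × 0.16) = 7.4940e-03. pOH = 2.13, pH = 14 - pOH

pH = 11.87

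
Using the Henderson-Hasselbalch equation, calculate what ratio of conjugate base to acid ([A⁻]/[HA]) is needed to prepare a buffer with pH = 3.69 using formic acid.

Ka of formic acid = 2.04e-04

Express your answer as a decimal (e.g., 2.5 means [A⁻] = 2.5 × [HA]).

pKa = -log(2.04e-04) = 3.6904. pH = pKa + log([A⁻]/[HA]), so log([A⁻]/[HA]) = pH − pKa = 3.69 − 3.6904 = -0.0004. [A⁻]/[HA] = 10^(-0.0004) = 0.999

[A⁻]/[HA] = 0.999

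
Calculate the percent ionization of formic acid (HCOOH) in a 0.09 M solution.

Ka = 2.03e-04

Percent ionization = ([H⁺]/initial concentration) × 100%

Using Ka equilibrium: x² + Ka×x - Ka×C = 0. Solving: [H⁺] = 4.1740e-03. Percent = (4.1740e-03/0.09) × 100

Percent ionization = 4.64%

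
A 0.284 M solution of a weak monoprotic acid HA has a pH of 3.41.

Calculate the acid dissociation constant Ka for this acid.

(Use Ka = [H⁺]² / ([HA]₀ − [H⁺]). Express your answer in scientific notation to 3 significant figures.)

[H⁺] = 10^(−pH) = 10^(−3.41) = 3.890e-04 M. For HA ⇌ H⁺ + A⁻, Ka = [H⁺][A⁻]/[HA] = [H⁺]² / ([HA]₀ − [H⁺]) = (3.890e-04)² / (0.284 − 3.890e-04) = 5.34e-07.

K_a = 5.34e-07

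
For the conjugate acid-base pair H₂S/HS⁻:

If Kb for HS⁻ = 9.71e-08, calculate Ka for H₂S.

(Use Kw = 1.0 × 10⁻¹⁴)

For a conjugate pair Ka × Kb = Kw, so Ka = Kw/Kb = 1.0 × 10⁻¹⁴ / 9.71e-08 = 1.03e-07.

K_a = 1.03e-07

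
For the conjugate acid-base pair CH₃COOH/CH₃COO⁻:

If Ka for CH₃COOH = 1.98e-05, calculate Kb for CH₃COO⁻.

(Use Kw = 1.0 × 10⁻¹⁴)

For a conjugate pair Ka × Kb = Kw, so Kb = Kw/Ka = 1.0 × 10⁻¹⁴ / 1.98e-05 = 5.05e-10.

K_b = 5.05e-10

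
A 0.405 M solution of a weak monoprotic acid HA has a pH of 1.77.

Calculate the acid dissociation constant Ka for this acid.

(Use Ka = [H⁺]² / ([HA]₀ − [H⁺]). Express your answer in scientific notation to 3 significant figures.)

[H⁺] = 10^(−pH) = 10^(−1.77) = 1.698e-02 M. For HA ⇌ H⁺ + A⁻, Ka = [H⁺][A⁻]/[HA] = [H⁺]² / ([HA]₀ − [H⁺]) = (1.698e-02)² / (0.405 − 1.698e-02) = 7.43e-04.

K_a = 7.43e-04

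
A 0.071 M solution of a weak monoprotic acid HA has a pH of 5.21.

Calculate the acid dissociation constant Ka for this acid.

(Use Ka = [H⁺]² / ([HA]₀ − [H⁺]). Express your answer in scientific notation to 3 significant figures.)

[H⁺] = 10^(−pH) = 10^(−5.21) = 6.166e-06 M. For HA ⇌ H⁺ + A⁻, Ka = [H⁺][A⁻]/[HA] = [H⁺]² / ([HA]₀ − [H⁺]) = (6.166e-06)² / (0.071 − 6.166e-06) = 5.36e-10.

K_a = 5.36e-10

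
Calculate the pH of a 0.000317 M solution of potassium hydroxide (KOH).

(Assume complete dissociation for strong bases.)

[OH⁻] = 0.000317 M for strong base. pOH = -log[OH⁻] = 3.50, pH = 14 - pOH

pH = 10.50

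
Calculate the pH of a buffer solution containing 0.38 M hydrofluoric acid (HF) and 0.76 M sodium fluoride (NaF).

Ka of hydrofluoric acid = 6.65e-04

pKa = -log(6.65e-04) = 3.18. pH = pKa + log([A⁻]/[HA]) = 3.18 + log(0.76/0.38)

pH = 3.48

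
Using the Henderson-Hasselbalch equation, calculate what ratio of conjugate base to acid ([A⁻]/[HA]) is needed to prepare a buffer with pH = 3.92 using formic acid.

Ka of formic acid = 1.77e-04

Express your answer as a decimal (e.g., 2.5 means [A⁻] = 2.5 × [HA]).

pKa = -log(1.77e-04) = 3.7520. pH = pKa + log([A⁻]/[HA]), so log([A⁻]/[HA]) = pH − pKa = 3.92 − 3.7520 = 0.1680. [A⁻]/[HA] = 10^(0.1680) = 1.47

[A⁻]/[HA] = 1.47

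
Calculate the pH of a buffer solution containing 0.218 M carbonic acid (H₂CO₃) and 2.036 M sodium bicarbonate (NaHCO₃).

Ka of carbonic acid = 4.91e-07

pKa = -log(4.91e-07) = 6.31. pH = pKa + log([A⁻]/[HA]) = 6.31 + log(2.036/0.218)

pH = 7.28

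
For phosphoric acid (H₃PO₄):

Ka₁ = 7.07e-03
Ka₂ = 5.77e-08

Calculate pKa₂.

pKa₂ = -log(Ka₂) = -log(5.77e-08) = 7.24.

pK_{a2} = 7.24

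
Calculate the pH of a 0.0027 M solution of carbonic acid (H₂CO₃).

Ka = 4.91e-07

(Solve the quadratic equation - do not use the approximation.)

x² + Ka×x - Ka×C = 0. Using quadratic formula: [H⁺] = 3.6165e-05

pH = 4.44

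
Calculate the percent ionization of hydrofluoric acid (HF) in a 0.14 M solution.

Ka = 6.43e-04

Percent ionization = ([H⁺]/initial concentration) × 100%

Using Ka equilibrium: x² + Ka×x - Ka×C = 0. Solving: [H⁺] = 9.1718e-03. Percent = (9.1718e-03/0.14) × 100

Percent ionization = 6.55%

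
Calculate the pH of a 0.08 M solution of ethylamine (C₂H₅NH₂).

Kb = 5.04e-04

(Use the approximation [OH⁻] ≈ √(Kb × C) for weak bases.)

[OH⁻] = √(Kb × C) = √(5.04e-04 × 0.08) = 6.3498e-03. pOH = 2.20, pH = 14 - pOH

pH = 11.80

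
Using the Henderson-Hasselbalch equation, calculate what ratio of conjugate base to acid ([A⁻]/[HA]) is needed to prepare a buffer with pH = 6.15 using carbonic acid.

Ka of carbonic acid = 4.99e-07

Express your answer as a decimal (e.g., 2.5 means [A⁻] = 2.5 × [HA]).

pKa = -log(4.99e-07) = 6.3019. pH = pKa + log([A⁻]/[HA]), so log([A⁻]/[HA]) = pH − pKa = 6.15 − 6.3019 = -0.1519. [A⁻]/[HA] = 10^(-0.1519) = 0.705

[A⁻]/[HA] = 0.705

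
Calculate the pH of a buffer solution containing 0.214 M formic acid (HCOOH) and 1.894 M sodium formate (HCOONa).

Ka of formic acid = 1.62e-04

pKa = -log(1.62e-04) = 3.79. pH = pKa + log([A⁻]/[HA]) = 3.79 + log(1.894/0.214)

pH = 4.74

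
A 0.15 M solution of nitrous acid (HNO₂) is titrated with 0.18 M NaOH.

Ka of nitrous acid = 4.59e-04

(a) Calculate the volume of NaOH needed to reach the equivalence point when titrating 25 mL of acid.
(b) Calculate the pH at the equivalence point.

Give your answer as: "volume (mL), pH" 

moles acid = 0.15 × 25/1000 = 0.00375 mol; V_base = moles/0.18 × 1000 = 20.8 mL. At equivalence only the conjugate base is present: [A⁻] = 0.00375/0.046 = 8.1818e-02 M. Kb = Kw/Ka = 2.18e-11; [OH⁻] = √(Kb × [A⁻]) = 1.3351e-06; pOH = 5.87; pH = 14 - pOH = 8.13.

V = 20.8 mL, pH = 8.13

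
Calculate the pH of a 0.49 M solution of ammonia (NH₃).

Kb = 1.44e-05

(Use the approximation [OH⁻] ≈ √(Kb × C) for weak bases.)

[OH⁻] = √(Kb × C) = √(1.44e-05 × 0.49) = 2.6563e-03. pOH = 2.58, pH = 14 - pOH

pH = 11.42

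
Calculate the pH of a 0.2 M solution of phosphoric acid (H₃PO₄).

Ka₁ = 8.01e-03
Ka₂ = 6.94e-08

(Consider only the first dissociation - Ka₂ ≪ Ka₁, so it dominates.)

First dissociation dominates. From Ka₁ = [H⁺][HA⁻]/[H₂A], x² + Ka₁·x − Ka₁·C = 0 with C = 0.2 M and Ka₁ = 8.01e-03. Solving: [H⁺] = (−Ka₁ + √(Ka₁² + 4·Ka₁·C)) / 2 = 3.6220e-02 M. pH = -log(3.6220e-02) = 1.44.

pH = 1.44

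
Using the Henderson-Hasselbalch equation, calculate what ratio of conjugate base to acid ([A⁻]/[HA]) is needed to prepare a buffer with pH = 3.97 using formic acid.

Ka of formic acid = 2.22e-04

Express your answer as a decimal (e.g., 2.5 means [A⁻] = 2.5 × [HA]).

pKa = -log(2.22e-04) = 3.6536. pH = pKa + log([A⁻]/[HA]), so log([A⁻]/[HA]) = pH − pKa = 3.97 − 3.6536 = 0.3164. [A⁻]/[HA] = 10^(0.3164) = 2.07

[A⁻]/[HA] = 2.07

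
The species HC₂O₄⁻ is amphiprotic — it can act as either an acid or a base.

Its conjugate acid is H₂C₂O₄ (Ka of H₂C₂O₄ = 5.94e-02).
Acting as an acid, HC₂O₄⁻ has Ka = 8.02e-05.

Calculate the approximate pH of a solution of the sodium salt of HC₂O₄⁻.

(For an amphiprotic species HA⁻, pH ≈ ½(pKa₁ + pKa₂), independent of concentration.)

pKa₁ = -log(5.94e-02) = 1.23; pKa₂ = -log(8.02e-05) = 4.10. For an amphiprotic species, pH ≈ ½(pKa₁ + pKa₂) = ½(1.23 + 4.10) = 2.66.

pH = 2.66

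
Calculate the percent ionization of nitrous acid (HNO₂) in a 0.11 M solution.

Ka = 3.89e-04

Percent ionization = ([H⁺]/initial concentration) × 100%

Using Ka equilibrium: x² + Ka×x - Ka×C = 0. Solving: [H⁺] = 6.3498e-03. Percent = (6.3498e-03/0.11) × 100

Percent ionization = 5.77%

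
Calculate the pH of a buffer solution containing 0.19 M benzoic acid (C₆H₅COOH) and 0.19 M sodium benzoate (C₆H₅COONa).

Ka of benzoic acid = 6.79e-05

pKa = -log(6.79e-05) = 4.17. pH = pKa + log([A⁻]/[HA]) = 4.17 + log(0.19/0.19)

pH = 4.17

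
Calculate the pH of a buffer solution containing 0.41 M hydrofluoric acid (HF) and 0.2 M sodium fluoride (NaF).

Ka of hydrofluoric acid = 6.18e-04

pKa = -log(6.18e-04) = 3.21. pH = pKa + log([A⁻]/[HA]) = 3.21 + log(0.2/0.41)

pH = 2.90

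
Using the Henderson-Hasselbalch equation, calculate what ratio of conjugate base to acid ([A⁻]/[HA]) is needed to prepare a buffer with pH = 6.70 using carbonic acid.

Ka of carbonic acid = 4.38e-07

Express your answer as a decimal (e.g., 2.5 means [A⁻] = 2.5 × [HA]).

pKa = -log(4.38e-07) = 6.3585. pH = pKa + log([A⁻]/[HA]), so log([A⁻]/[HA]) = pH − pKa = 6.70 − 6.3585 = 0.3415. [A⁻]/[HA] = 10^(0.3415) = 2.20

[A⁻]/[HA] = 2.20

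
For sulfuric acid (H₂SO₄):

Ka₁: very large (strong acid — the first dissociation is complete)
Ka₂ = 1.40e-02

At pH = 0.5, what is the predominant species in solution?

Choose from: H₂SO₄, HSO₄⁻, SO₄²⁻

The first dissociation is complete, so H₂SO₄ itself is never the predominant species in water; pKa₂ = -log(1.40e-02) = 1.85. For a polyprotic acid the predominant species crosses at each pKa: below pKa_n the protonated form dominates, above it the deprotonated form does. At pH = 0.5, the predominant species is HSO₄⁻.

HSO₄⁻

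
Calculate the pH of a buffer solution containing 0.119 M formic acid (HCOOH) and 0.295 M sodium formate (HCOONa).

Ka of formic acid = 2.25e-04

pKa = -log(2.25e-04) = 3.65. pH = pKa + log([A⁻]/[HA]) = 3.65 + log(0.295/0.119)

pH = 4.04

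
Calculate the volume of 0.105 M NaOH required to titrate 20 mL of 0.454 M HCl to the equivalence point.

At equivalence: moles acid = moles base. moles HCl = 0.454 × 20/1000 = 0.00908 mol. V_base = moles / 0.105 × 1000 = 86.5 mL.

V_{base} = 86.5 mL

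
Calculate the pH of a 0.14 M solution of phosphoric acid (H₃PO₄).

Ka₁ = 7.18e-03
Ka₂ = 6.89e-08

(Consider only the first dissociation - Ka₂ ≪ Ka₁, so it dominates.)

First dissociation dominates. From Ka₁ = [H⁺][HA⁻]/[H₂A], x² + Ka₁·x − Ka₁·C = 0 with C = 0.14 M and Ka₁ = 7.18e-03. Solving: [H⁺] = (−Ka₁ + √(Ka₁² + 4·Ka₁·C)) / 2 = 2.8317e-02 M. pH = -log(2.8317e-02) = 1.55.

pH = 1.55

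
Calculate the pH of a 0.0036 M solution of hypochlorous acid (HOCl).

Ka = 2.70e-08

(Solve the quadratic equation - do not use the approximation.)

x² + Ka×x - Ka×C = 0. Using quadratic formula: [H⁺] = 9.8455e-06

pH = 5.01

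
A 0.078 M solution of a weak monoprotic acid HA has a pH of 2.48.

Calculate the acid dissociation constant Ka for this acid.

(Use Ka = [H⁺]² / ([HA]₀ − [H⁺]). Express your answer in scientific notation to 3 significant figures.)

[H⁺] = 10^(−pH) = 10^(−2.48) = 3.311e-03 M. For HA ⇌ H⁺ + A⁻, Ka = [H⁺][A⁻]/[HA] = [H⁺]² / ([HA]₀ − [H⁺]) = (3.311e-03)² / (0.078 − 3.311e-03) = 1.47e-04.

K_a = 1.47e-04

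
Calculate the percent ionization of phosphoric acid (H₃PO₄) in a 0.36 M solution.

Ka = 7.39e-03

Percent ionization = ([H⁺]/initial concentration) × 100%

Using Ka equilibrium: x² + Ka×x - Ka×C = 0. Solving: [H⁺] = 4.8016e-02. Percent = (4.8016e-02/0.36) × 100

Percent ionization = 13.3%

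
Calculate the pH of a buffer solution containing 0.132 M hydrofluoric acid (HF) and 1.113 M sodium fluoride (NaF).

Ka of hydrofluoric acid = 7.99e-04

pKa = -log(7.99e-04) = 3.10. pH = pKa + log([A⁻]/[HA]) = 3.10 + log(1.113/0.132)

pH = 4.02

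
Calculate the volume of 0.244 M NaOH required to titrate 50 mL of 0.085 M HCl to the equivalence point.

At equivalence: moles acid = moles base. moles HCl = 0.085 × 50/1000 = 0.00425 mol. V_base = moles / 0.244 × 1000 = 17.4 mL.

V_{base} = 17.4 mL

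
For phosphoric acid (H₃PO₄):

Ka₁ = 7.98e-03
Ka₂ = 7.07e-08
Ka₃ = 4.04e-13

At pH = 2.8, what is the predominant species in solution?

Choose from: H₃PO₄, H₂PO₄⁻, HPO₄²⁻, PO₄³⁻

pKa₁ = 2.10, pKa₂ = 7.15, pKa₃ = 12.39. For a polyprotic acid the predominant species crosses at each pKa: below pKa_n the protonated form dominates, above it the deprotonated form does. At pH = 2.8, the predominant species is H₂PO₄⁻.

H₂PO₄⁻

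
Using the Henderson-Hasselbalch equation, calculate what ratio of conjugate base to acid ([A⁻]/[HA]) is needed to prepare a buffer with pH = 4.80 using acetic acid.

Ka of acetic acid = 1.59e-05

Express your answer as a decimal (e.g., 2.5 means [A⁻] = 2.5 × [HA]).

pKa = -log(1.59e-05) = 4.7986. pH = pKa + log([A⁻]/[HA]), so log([A⁻]/[HA]) = pH − pKa = 4.80 − 4.7986 = 0.0014. [A⁻]/[HA] = 10^(0.0014) = 1.00

[A⁻]/[HA] = 1.00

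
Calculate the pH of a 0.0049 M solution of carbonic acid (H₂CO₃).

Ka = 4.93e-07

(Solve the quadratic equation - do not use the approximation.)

x² + Ka×x - Ka×C = 0. Using quadratic formula: [H⁺] = 4.8904e-05

pH = 4.31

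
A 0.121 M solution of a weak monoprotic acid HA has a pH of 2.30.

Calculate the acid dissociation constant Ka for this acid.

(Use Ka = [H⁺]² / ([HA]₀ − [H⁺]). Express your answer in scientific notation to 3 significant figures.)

[H⁺] = 10^(−pH) = 10^(−2.30) = 5.012e-03 M. For HA ⇌ H⁺ + A⁻, Ka = [H⁺][A⁻]/[HA] = [H⁺]² / ([HA]₀ − [H⁺]) = (5.012e-03)² / (0.121 − 5.012e-03) = 2.17e-04.

K_a = 2.17e-04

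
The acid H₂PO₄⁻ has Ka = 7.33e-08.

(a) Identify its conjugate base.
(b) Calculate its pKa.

(a) The conjugate base is formed by removing one H⁺ from H₂PO₄⁻, giving HPO₄²⁻. (b) pKa = -log(Ka) = -log(7.33e-08) = 7.13.

Conjugate base: HPO₄²⁻; pK_a = 7.13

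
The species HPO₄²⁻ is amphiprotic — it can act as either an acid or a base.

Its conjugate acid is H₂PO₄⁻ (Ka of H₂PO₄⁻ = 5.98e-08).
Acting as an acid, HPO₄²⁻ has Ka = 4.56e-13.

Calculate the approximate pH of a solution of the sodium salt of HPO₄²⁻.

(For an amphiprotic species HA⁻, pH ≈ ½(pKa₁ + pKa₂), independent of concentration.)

pKa₁ = -log(5.98e-08) = 7.22; pKa₂ = -log(4.56e-13) = 12.34. For an amphiprotic species, pH ≈ ½(pKa₁ + pKa₂) = ½(7.22 + 12.34) = 9.78.

pH = 9.78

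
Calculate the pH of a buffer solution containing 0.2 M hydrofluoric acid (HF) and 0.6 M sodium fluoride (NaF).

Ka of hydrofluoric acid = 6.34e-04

pKa = -log(6.34e-04) = 3.20. pH = pKa + log([A⁻]/[HA]) = 3.20 + log(0.6/0.2)

pH = 3.68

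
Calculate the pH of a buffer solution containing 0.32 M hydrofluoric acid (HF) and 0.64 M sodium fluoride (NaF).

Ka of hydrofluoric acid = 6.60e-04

pKa = -log(6.60e-04) = 3.18. pH = pKa + log([A⁻]/[HA]) = 3.18 + log(0.64/0.32)

pH = 3.48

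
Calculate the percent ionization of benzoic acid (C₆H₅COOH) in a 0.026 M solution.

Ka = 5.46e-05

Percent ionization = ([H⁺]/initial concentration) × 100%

Using Ka equilibrium: x² + Ka×x - Ka×C = 0. Solving: [H⁺] = 1.1645e-03. Percent = (1.1645e-03/0.026) × 100

Percent ionization = 4.48%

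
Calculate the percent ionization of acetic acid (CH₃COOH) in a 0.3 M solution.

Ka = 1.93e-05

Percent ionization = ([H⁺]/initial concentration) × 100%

Using Ka equilibrium: x² + Ka×x - Ka×C = 0. Solving: [H⁺] = 2.3966e-03. Percent = (2.3966e-03/0.3) × 100

Percent ionization = 0.799%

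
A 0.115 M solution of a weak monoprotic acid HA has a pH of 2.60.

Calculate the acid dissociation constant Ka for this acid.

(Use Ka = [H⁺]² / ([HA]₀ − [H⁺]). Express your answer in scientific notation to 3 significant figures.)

[H⁺] = 10^(−pH) = 10^(−2.60) = 2.512e-03 M. For HA ⇌ H⁺ + A⁻, Ka = [H⁺][A⁻]/[HA] = [H⁺]² / ([HA]₀ − [H⁺]) = (2.512e-03)² / (0.115 − 2.512e-03) = 5.61e-05.

K_a = 5.61e-05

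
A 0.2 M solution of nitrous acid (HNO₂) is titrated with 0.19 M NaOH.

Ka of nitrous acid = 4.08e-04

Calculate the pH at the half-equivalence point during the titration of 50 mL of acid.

At half-equivalence [HA] = [A⁻], so Henderson-Hasselbalch gives pH = pKa = -log(4.08e-04) = 3.39.

pH = pKa = 3.39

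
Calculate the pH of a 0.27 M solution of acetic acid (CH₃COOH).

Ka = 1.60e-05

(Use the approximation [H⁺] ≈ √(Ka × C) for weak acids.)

[H⁺] = √(Ka × C) = √(1.60e-05 × 0.27) = 2.0785e-03. pH = -log(2.0785e-03)

pH = 2.68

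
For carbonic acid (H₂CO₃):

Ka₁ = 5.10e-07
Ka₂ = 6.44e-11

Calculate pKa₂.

pKa₂ = -log(Ka₂) = -log(6.44e-11) = 10.19.

pK_{a2} = 10.19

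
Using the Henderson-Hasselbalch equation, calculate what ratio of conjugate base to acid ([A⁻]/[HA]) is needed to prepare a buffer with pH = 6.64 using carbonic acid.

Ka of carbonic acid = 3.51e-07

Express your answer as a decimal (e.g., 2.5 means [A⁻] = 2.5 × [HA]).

pKa = -log(3.51e-07) = 6.4547. pH = pKa + log([A⁻]/[HA]), so log([A⁻]/[HA]) = pH − pKa = 6.64 − 6.4547 = 0.1853. [A⁻]/[HA] = 10^(0.1853) = 1.53

[A⁻]/[HA] = 1.53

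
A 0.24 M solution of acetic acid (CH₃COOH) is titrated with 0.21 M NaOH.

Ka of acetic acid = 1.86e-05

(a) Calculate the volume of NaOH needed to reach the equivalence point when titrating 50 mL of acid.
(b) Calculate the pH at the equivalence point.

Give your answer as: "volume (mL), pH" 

moles acid = 0.24 × 50/1000 = 0.012 mol; V_base = moles/0.21 × 1000 = 57.1 mL. At equivalence only the conjugate base is present: [A⁻] = 0.012/0.107 = 1.1200e-01 M. Kb = Kw/Ka = 5.38e-10; [OH⁻] = √(Kb × [A⁻]) = 7.7598e-06; pOH = 5.11; pH = 14 - pOH = 8.89.

V = 57.1 mL, pH = 8.89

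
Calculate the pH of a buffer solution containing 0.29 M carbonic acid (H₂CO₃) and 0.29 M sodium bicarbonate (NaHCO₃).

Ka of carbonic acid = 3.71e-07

pKa = -log(3.71e-07) = 6.43. pH = pKa + log([A⁻]/[HA]) = 6.43 + log(0.29/0.29)

pH = 6.43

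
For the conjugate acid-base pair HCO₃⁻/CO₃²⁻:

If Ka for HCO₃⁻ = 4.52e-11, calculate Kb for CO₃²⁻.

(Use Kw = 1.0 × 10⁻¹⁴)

For a conjugate pair Ka × Kb = Kw, so Kb = Kw/Ka = 1.0 × 10⁻¹⁴ / 4.52e-11 = 2.21e-04.

K_b = 2.21e-04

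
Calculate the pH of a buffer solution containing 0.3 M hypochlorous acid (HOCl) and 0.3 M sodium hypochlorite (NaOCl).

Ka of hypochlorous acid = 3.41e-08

pKa = -log(3.41e-08) = 7.47. pH = pKa + log([A⁻]/[HA]) = 7.47 + log(0.3/0.3)

pH = 7.47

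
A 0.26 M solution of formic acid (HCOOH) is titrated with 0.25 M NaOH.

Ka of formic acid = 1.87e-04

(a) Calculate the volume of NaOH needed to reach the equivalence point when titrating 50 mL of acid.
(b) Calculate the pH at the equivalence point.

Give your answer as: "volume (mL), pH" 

moles acid = 0.26 × 50/1000 = 0.013 mol; V_base = moles/0.25 × 1000 = 52.0 mL. At equivalence only the conjugate base is present: [A⁻] = 0.013/0.102 = 1.2745e-01 M. Kb = Kw/Ka = 5.35e-11; [OH⁻] = √(Kb × [A⁻]) = 2.6107e-06; pOH = 5.58; pH = 14 - pOH = 8.42.

V = 52.0 mL, pH = 8.42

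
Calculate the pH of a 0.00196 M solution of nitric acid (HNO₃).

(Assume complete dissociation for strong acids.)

[H⁺] = 0.00196 M for strong acid. pH = -log[H⁺] = -log(0.00196)

pH = 2.71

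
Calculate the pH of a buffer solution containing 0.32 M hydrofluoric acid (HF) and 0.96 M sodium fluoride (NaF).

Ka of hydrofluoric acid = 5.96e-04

pKa = -log(5.96e-04) = 3.22. pH = pKa + log([A⁻]/[HA]) = 3.22 + log(0.96/0.32)

pH = 3.70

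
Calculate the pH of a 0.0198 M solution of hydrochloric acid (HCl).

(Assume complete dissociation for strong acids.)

[H⁺] = 0.0198 M for strong acid. pH = -log[H⁺] = -log(0.0198)

pH = 1.70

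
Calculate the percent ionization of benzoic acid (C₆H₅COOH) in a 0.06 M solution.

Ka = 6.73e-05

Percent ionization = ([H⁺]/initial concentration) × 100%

Using Ka equilibrium: x² + Ka×x - Ka×C = 0. Solving: [H⁺] = 1.9761e-03. Percent = (1.9761e-03/0.06) × 100

Percent ionization = 3.29%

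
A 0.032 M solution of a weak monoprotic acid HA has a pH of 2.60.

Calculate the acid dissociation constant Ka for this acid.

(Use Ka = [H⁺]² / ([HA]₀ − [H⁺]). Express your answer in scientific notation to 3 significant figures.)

[H⁺] = 10^(−pH) = 10^(−2.60) = 2.512e-03 M. For HA ⇌ H⁺ + A⁻, Ka = [H⁺][A⁻]/[HA] = [H⁺]² / ([HA]₀ − [H⁺]) = (2.512e-03)² / (0.032 − 2.512e-03) = 2.14e-04.

K_a = 2.14e-04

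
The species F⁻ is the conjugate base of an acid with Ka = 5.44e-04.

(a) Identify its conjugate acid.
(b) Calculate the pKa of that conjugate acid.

(a) The conjugate acid is formed by adding one H⁺ to F⁻, giving HF. (b) pKa = -log(Ka) = -log(5.44e-04) = 3.26.

Conjugate acid: HF; pK_a = 3.26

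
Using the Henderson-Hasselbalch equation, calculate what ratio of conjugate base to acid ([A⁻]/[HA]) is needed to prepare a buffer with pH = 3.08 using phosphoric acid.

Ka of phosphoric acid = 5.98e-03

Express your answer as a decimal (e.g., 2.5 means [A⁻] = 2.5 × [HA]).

pKa = -log(5.98e-03) = 2.2233. pH = pKa + log([A⁻]/[HA]), so log([A⁻]/[HA]) = pH − pKa = 3.08 − 2.2233 = 0.8567. [A⁻]/[HA] = 10^(0.8567) = 7.19

[A⁻]/[HA] = 7.19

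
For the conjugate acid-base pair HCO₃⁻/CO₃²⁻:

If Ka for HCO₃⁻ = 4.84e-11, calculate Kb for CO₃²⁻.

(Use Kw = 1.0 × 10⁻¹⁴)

For a conjugate pair Ka × Kb = Kw, so Kb = Kw/Ka = 1.0 × 10⁻¹⁴ / 4.84e-11 = 2.07e-04.

K_b = 2.07e-04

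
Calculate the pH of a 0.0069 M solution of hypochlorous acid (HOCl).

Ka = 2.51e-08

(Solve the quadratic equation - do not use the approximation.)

x² + Ka×x - Ka×C = 0. Using quadratic formula: [H⁺] = 1.3148e-05

pH = 4.88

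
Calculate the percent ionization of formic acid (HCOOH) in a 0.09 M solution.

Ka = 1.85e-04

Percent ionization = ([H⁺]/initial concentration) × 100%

Using Ka equilibrium: x² + Ka×x - Ka×C = 0. Solving: [H⁺] = 3.9890e-03. Percent = (3.9890e-03/0.09) × 100

Percent ionization = 4.43%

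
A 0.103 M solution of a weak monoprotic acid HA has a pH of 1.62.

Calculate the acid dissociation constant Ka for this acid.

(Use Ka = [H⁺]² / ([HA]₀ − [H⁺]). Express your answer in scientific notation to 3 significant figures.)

[H⁺] = 10^(−pH) = 10^(−1.62) = 2.399e-02 M. For HA ⇌ H⁺ + A⁻, Ka = [H⁺][A⁻]/[HA] = [H⁺]² / ([HA]₀ − [H⁺]) = (2.399e-02)² / (0.103 − 2.399e-02) = 7.28e-03.

K_a = 7.28e-03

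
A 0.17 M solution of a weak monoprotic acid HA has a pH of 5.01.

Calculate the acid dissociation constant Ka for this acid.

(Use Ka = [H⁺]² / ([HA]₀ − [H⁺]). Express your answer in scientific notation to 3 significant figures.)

[H⁺] = 10^(−pH) = 10^(−5.01) = 9.772e-06 M. For HA ⇌ H⁺ + A⁻, Ka = [H⁺][A⁻]/[HA] = [H⁺]² / ([HA]₀ − [H⁺]) = (9.772e-06)² / (0.17 − 9.772e-06) = 5.62e-10.

K_a = 5.62e-10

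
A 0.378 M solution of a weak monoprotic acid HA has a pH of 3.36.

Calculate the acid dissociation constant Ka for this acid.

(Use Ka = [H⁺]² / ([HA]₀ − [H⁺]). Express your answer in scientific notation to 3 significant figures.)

[H⁺] = 10^(−pH) = 10^(−3.36) = 4.365e-04 M. For HA ⇌ H⁺ + A⁻, Ka = [H⁺][A⁻]/[HA] = [H⁺]² / ([HA]₀ − [H⁺]) = (4.365e-04)² / (0.378 − 4.365e-04) = 5.05e-07.

K_a = 5.05e-07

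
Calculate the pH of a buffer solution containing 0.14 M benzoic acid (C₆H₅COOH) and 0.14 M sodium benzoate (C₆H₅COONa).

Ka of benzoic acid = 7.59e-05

pKa = -log(7.59e-05) = 4.12. pH = pKa + log([A⁻]/[HA]) = 4.12 + log(0.14/0.14)

pH = 4.12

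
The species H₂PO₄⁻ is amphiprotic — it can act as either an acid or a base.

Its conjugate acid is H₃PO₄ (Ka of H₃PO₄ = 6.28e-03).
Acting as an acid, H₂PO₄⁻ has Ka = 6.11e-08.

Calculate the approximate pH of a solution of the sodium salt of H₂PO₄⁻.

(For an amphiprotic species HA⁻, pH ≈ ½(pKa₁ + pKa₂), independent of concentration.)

pKa₁ = -log(6.28e-03) = 2.20; pKa₂ = -log(6.11e-08) = 7.21. For an amphiprotic species, pH ≈ ½(pKa₁ + pKa₂) = ½(2.20 + 7.21) = 4.71.

pH = 4.71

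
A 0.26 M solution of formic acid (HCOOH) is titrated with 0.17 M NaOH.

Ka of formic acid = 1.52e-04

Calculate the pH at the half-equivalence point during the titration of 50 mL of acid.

At half-equivalence [HA] = [A⁻], so Henderson-Hasselbalch gives pH = pKa = -log(1.52e-04) = 3.82.

pH = pKa = 3.82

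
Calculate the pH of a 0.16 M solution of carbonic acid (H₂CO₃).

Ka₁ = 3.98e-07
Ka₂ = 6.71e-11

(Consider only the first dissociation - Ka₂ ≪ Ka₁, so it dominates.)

First dissociation dominates. From Ka₁ = [H⁺][HA⁻]/[H₂A], x² + Ka₁·x − Ka₁·C = 0 with C = 0.16 M and Ka₁ = 3.98e-07. Solving: [H⁺] = (−Ka₁ + √(Ka₁² + 4·Ka₁·C)) / 2 = 2.5215e-04 M. pH = -log(2.5215e-04) = 3.60.

pH = 3.60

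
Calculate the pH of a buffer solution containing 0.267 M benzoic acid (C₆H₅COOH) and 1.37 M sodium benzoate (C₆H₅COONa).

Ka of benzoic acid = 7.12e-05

pKa = -log(7.12e-05) = 4.15. pH = pKa + log([A⁻]/[HA]) = 4.15 + log(1.37/0.267)

pH = 4.86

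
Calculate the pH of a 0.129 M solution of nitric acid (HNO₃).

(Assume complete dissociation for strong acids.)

[H⁺] = 0.129 M for strong acid. pH = -log[H⁺] = -log(0.129)

pH = 0.89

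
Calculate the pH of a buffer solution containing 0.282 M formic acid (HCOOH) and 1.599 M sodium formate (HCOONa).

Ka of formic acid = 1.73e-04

pKa = -log(1.73e-04) = 3.76. pH = pKa + log([A⁻]/[HA]) = 3.76 + log(1.599/0.282)

pH = 4.52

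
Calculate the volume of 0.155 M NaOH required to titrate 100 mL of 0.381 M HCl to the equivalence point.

At equivalence: moles acid = moles base. moles HCl = 0.381 × 100/1000 = 0.0381 mol. V_base = moles / 0.155 × 1000 = 245.8 mL.

V_{base} = 245.8 mL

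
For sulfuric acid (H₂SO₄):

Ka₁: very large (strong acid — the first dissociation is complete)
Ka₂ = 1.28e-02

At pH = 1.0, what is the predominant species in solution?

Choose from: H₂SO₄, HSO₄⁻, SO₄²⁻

The first dissociation is complete, so H₂SO₄ itself is never the predominant species in water; pKa₂ = -log(1.28e-02) = 1.89. For a polyprotic acid the predominant species crosses at each pKa: below pKa_n the protonated form dominates, above it the deprotonated form does. At pH = 1.0, the predominant species is HSO₄⁻.

HSO₄⁻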